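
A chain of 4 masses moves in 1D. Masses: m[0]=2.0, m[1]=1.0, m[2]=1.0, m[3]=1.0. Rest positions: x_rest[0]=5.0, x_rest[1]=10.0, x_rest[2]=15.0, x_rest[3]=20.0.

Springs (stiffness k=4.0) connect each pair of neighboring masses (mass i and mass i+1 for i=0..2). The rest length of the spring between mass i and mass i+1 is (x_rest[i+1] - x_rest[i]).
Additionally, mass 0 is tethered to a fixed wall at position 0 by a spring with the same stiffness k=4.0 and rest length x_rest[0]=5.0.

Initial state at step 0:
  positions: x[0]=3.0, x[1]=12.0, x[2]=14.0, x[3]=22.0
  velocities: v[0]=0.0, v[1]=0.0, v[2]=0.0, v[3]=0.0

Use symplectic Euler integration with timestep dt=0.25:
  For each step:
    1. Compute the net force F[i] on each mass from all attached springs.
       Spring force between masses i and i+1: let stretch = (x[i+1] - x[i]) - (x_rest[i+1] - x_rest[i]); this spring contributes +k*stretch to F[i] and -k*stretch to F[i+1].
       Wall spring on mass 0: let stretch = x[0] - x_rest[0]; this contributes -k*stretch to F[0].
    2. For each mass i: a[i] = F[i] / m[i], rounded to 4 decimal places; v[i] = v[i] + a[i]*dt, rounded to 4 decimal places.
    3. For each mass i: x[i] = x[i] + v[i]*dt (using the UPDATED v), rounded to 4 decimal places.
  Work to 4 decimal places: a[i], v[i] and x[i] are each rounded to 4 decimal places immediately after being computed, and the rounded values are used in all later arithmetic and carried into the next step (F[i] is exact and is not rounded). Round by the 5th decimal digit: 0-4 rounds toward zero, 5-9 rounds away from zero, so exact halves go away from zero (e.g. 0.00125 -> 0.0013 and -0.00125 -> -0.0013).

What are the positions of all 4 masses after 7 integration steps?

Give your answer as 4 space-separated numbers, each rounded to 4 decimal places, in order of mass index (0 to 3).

Step 0: x=[3.0000 12.0000 14.0000 22.0000] v=[0.0000 0.0000 0.0000 0.0000]
Step 1: x=[3.7500 10.2500 15.5000 21.2500] v=[3.0000 -7.0000 6.0000 -3.0000]
Step 2: x=[4.8438 8.1875 17.1250 20.3125] v=[4.3750 -8.2500 6.5000 -3.7500]
Step 3: x=[5.7501 7.5235 17.3125 19.8281] v=[3.6250 -2.6562 0.7500 -1.9375]
Step 4: x=[6.1593 8.8634 15.6817 19.9648] v=[1.6367 5.3594 -6.5234 0.5469]
Step 5: x=[6.1366 11.2318 13.4171 20.2808] v=[-0.0909 9.4736 -9.0586 1.2638]
Step 6: x=[5.9837 12.8727 12.3221 20.1308] v=[-0.6116 6.5637 -4.3802 -0.5999]
Step 7: x=[5.9440 12.6537 13.3169 19.2787] v=[-0.1590 -0.8759 3.9791 -3.4086]

Answer: 5.9440 12.6537 13.3169 19.2787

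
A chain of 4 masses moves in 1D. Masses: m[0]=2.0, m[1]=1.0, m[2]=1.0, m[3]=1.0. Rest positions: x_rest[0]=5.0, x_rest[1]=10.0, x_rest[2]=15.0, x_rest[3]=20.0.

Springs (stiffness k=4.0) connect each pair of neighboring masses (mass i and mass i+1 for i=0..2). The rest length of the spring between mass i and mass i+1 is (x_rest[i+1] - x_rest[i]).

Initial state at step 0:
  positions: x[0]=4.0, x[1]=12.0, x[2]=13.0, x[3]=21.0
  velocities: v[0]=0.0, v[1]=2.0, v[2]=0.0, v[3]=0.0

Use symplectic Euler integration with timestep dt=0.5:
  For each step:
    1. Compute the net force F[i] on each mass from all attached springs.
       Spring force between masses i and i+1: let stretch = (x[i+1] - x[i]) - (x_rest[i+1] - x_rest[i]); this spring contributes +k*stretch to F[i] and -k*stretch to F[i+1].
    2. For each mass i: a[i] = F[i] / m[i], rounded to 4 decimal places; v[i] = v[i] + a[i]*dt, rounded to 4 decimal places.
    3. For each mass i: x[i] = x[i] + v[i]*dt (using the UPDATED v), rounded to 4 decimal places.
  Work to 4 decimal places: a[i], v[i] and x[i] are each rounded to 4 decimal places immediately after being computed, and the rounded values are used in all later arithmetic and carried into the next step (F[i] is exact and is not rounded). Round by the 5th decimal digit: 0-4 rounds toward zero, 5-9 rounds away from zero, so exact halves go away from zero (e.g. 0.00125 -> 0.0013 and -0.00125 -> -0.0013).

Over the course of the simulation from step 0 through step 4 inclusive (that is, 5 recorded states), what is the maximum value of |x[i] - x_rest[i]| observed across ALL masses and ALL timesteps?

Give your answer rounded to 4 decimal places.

Answer: 5.0000

Derivation:
Step 0: x=[4.0000 12.0000 13.0000 21.0000] v=[0.0000 2.0000 0.0000 0.0000]
Step 1: x=[5.5000 6.0000 20.0000 18.0000] v=[3.0000 -12.0000 14.0000 -6.0000]
Step 2: x=[4.7500 13.5000 11.0000 22.0000] v=[-1.5000 15.0000 -18.0000 8.0000]
Step 3: x=[5.8750 9.7500 15.5000 20.0000] v=[2.2500 -7.5000 9.0000 -4.0000]
Step 4: x=[6.4375 7.8750 18.7500 18.5000] v=[1.1250 -3.7500 6.5000 -3.0000]
Max displacement = 5.0000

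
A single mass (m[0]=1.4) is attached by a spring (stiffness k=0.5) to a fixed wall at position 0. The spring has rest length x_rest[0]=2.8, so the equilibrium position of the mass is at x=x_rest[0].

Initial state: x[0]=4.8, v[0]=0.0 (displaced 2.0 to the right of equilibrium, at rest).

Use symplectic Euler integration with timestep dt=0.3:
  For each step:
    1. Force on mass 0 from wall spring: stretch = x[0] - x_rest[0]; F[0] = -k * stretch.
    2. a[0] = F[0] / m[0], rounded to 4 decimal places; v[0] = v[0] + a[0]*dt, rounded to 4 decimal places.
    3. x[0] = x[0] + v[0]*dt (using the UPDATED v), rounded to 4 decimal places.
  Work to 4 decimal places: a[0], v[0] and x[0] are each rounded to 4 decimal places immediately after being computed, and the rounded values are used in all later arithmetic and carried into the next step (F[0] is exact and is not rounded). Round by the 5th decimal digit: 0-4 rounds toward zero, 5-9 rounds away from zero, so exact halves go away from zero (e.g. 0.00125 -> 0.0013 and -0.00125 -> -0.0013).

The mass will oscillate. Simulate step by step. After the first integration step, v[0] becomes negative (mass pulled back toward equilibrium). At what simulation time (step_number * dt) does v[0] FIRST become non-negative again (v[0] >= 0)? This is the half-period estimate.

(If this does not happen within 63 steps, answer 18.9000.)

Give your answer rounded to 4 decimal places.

Answer: 5.4000

Derivation:
Step 0: x=[4.8000] v=[0.0000]
Step 1: x=[4.7357] v=[-0.2143]
Step 2: x=[4.6092] v=[-0.4217]
Step 3: x=[4.4246] v=[-0.6155]
Step 4: x=[4.1877] v=[-0.7896]
Step 5: x=[3.9062] v=[-0.9383]
Step 6: x=[3.5892] v=[-1.0568]
Step 7: x=[3.2468] v=[-1.1414]
Step 8: x=[2.8900] v=[-1.1893]
Step 9: x=[2.5303] v=[-1.1989]
Step 10: x=[2.1793] v=[-1.1700]
Step 11: x=[1.8483] v=[-1.1035]
Step 12: x=[1.5479] v=[-1.0015]
Step 13: x=[1.2877] v=[-0.8673]
Step 14: x=[1.0761] v=[-0.7053]
Step 15: x=[0.9199] v=[-0.5206]
Step 16: x=[0.8241] v=[-0.3192]
Step 17: x=[0.7919] v=[-0.1075]
Step 18: x=[0.8242] v=[0.1077]
First v>=0 after going negative at step 18, time=5.4000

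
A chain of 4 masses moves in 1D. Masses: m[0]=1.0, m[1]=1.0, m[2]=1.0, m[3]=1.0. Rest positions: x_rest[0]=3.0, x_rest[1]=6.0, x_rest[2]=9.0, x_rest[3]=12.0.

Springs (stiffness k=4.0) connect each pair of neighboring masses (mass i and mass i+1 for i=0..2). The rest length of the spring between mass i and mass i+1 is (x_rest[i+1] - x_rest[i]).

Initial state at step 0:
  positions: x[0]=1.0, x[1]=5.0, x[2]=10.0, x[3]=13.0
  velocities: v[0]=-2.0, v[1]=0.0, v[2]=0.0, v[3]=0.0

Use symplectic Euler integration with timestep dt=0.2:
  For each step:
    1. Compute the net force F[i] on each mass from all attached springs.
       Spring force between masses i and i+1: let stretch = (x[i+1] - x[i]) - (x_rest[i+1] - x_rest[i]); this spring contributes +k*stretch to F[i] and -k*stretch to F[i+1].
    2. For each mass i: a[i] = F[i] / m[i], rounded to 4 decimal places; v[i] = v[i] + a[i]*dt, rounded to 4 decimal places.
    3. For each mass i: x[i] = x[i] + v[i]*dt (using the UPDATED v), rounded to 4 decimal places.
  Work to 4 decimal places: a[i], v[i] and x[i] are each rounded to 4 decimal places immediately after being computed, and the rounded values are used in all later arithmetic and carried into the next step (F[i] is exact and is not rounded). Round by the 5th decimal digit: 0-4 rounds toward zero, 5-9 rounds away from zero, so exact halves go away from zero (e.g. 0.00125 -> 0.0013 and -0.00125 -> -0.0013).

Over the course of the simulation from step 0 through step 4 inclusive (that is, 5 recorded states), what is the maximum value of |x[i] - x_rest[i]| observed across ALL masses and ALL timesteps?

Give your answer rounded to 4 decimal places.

Step 0: x=[1.0000 5.0000 10.0000 13.0000] v=[-2.0000 0.0000 0.0000 0.0000]
Step 1: x=[0.7600 5.1600 9.6800 13.0000] v=[-1.2000 0.8000 -1.6000 0.0000]
Step 2: x=[0.7440 5.3392 9.1680 12.9488] v=[-0.0800 0.8960 -2.5600 -0.2560]
Step 3: x=[0.9832 5.3958 8.6483 12.7727] v=[1.1962 0.2829 -2.5984 -0.8806]
Step 4: x=[1.4485 5.2668 8.2681 12.4167] v=[2.3263 -0.6452 -1.9009 -1.7801]
Max displacement = 2.2560

Answer: 2.2560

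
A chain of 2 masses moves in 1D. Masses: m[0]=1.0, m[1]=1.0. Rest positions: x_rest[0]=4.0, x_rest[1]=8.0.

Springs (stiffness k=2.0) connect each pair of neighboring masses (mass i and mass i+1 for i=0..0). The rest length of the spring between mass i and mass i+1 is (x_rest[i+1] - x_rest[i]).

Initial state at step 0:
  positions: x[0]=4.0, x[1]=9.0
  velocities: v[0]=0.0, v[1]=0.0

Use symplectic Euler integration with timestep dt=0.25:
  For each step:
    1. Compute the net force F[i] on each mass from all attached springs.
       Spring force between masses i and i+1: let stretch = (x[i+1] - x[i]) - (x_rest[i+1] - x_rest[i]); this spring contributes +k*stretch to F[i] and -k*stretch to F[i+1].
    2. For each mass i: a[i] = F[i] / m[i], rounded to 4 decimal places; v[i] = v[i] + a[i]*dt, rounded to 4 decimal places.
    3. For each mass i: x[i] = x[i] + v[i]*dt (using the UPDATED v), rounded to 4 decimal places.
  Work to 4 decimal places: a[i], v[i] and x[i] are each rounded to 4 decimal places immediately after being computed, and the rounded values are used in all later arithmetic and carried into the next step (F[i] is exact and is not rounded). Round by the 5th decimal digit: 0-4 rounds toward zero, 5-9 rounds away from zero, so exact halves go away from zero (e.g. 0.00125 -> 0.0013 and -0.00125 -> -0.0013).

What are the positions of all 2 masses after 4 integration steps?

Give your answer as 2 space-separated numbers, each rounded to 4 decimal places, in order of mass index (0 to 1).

Step 0: x=[4.0000 9.0000] v=[0.0000 0.0000]
Step 1: x=[4.1250 8.8750] v=[0.5000 -0.5000]
Step 2: x=[4.3438 8.6563] v=[0.8750 -0.8750]
Step 3: x=[4.6016 8.3985] v=[1.0313 -1.0313]
Step 4: x=[4.8341 8.1661] v=[0.9298 -0.9298]

Answer: 4.8341 8.1661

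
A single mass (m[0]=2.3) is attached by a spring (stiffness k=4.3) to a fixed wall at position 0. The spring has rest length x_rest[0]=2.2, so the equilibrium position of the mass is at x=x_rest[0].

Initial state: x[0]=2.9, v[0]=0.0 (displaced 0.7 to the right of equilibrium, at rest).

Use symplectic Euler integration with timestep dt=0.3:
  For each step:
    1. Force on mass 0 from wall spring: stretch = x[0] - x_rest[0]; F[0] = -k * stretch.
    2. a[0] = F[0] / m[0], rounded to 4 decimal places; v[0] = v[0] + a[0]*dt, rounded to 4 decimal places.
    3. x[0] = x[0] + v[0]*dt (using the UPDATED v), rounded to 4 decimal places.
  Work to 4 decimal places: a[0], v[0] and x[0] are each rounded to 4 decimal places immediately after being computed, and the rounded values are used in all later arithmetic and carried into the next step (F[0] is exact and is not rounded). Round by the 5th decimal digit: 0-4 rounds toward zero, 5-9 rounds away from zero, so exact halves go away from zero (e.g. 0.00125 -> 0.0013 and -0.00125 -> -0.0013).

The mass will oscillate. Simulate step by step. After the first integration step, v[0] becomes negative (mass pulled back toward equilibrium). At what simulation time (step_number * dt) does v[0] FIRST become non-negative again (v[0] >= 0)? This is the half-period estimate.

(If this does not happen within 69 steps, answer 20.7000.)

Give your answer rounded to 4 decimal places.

Answer: 2.4000

Derivation:
Step 0: x=[2.9000] v=[0.0000]
Step 1: x=[2.7822] v=[-0.3926]
Step 2: x=[2.5664] v=[-0.7192]
Step 3: x=[2.2890] v=[-0.9247]
Step 4: x=[1.9966] v=[-0.9746]
Step 5: x=[1.7385] v=[-0.8605]
Step 6: x=[1.5580] v=[-0.6017]
Step 7: x=[1.4855] v=[-0.2416]
Step 8: x=[1.5332] v=[0.1591]
First v>=0 after going negative at step 8, time=2.4000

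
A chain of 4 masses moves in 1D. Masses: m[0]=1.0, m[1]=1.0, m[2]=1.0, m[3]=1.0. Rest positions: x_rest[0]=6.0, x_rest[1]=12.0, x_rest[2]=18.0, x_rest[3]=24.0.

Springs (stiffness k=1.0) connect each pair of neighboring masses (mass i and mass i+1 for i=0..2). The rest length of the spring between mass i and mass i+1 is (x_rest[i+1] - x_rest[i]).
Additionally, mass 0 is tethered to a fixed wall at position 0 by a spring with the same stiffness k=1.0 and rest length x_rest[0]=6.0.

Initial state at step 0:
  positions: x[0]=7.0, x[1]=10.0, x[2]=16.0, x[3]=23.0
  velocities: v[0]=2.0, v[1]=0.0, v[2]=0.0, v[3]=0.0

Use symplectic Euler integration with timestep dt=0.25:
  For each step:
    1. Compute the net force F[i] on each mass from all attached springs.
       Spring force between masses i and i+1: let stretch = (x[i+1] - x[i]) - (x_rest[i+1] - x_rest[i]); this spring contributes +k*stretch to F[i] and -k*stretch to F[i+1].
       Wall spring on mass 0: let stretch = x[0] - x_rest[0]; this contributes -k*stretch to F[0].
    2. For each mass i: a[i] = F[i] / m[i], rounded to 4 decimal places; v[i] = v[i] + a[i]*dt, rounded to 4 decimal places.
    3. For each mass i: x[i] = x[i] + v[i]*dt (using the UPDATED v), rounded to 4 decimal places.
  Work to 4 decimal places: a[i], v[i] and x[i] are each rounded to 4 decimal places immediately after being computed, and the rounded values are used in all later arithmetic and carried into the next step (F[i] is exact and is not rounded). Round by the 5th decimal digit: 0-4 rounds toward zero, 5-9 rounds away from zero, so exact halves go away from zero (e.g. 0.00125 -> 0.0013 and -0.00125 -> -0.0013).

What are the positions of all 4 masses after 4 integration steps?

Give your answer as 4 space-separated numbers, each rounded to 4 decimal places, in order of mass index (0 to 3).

Step 0: x=[7.0000 10.0000 16.0000 23.0000] v=[2.0000 0.0000 0.0000 0.0000]
Step 1: x=[7.2500 10.1875 16.0625 22.9375] v=[1.0000 0.7500 0.2500 -0.2500]
Step 2: x=[7.2305 10.5586 16.1875 22.8203] v=[-0.0781 1.4844 0.5000 -0.4688]
Step 3: x=[6.9671 11.0735 16.3753 22.6636] v=[-1.0537 2.0596 0.7510 -0.6270]
Step 4: x=[6.5249 11.6631 16.6247 22.4888] v=[-1.7689 2.3585 0.9976 -0.6991]

Answer: 6.5249 11.6631 16.6247 22.4888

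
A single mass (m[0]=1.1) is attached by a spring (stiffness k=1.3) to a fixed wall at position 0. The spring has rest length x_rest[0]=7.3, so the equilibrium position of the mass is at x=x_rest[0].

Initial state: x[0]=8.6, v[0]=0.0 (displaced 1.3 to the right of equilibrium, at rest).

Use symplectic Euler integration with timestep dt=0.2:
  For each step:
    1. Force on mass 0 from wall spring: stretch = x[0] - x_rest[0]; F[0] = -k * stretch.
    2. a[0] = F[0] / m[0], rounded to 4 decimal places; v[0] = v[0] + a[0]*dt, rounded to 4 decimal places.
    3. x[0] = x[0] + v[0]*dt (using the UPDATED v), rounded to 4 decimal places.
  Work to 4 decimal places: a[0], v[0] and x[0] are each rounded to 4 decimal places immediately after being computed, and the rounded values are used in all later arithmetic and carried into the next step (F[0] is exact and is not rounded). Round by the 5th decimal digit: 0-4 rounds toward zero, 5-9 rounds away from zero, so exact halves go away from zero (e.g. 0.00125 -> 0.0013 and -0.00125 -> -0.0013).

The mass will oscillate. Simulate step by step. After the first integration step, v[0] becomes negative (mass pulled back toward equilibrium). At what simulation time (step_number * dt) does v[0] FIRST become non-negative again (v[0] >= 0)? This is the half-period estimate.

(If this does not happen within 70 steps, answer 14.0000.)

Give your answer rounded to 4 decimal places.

Step 0: x=[8.6000] v=[0.0000]
Step 1: x=[8.5385] v=[-0.3073]
Step 2: x=[8.4185] v=[-0.6000]
Step 3: x=[8.2456] v=[-0.8644]
Step 4: x=[8.0280] v=[-1.0879]
Step 5: x=[7.7760] v=[-1.2600]
Step 6: x=[7.5015] v=[-1.3725]
Step 7: x=[7.2175] v=[-1.4201]
Step 8: x=[6.9374] v=[-1.4006]
Step 9: x=[6.6744] v=[-1.3149]
Step 10: x=[6.4410] v=[-1.1670]
Step 11: x=[6.2482] v=[-0.9640]
Step 12: x=[6.1051] v=[-0.7154]
Step 13: x=[6.0185] v=[-0.4330]
Step 14: x=[5.9925] v=[-0.1301]
Step 15: x=[6.0283] v=[0.1789]
First v>=0 after going negative at step 15, time=3.0000

Answer: 3.0000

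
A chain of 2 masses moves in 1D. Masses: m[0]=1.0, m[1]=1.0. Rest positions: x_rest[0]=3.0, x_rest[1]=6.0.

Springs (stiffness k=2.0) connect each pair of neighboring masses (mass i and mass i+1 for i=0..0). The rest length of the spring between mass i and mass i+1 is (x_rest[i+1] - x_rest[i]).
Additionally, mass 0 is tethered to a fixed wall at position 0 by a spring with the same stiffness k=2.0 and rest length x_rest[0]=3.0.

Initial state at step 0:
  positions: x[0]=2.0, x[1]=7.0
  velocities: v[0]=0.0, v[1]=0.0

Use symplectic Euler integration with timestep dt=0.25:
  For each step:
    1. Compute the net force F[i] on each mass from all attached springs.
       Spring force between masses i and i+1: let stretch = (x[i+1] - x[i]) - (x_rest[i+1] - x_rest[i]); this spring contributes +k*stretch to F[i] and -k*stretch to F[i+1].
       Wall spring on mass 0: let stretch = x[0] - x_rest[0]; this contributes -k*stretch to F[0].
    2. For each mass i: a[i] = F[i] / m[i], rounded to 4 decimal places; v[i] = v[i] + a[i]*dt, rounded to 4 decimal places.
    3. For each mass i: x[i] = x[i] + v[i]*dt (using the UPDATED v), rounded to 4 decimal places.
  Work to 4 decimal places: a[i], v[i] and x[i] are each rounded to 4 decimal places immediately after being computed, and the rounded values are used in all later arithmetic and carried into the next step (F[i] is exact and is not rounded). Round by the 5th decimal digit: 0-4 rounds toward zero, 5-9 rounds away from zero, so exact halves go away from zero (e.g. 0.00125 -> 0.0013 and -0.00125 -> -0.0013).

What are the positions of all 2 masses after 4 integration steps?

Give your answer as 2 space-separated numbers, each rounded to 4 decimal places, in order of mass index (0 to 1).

Answer: 4.1487 5.5024

Derivation:
Step 0: x=[2.0000 7.0000] v=[0.0000 0.0000]
Step 1: x=[2.3750 6.7500] v=[1.5000 -1.0000]
Step 2: x=[3.0000 6.3281] v=[2.5000 -1.6875]
Step 3: x=[3.6660 5.8652] v=[2.6641 -1.8516]
Step 4: x=[4.1487 5.5024] v=[1.9307 -1.4512]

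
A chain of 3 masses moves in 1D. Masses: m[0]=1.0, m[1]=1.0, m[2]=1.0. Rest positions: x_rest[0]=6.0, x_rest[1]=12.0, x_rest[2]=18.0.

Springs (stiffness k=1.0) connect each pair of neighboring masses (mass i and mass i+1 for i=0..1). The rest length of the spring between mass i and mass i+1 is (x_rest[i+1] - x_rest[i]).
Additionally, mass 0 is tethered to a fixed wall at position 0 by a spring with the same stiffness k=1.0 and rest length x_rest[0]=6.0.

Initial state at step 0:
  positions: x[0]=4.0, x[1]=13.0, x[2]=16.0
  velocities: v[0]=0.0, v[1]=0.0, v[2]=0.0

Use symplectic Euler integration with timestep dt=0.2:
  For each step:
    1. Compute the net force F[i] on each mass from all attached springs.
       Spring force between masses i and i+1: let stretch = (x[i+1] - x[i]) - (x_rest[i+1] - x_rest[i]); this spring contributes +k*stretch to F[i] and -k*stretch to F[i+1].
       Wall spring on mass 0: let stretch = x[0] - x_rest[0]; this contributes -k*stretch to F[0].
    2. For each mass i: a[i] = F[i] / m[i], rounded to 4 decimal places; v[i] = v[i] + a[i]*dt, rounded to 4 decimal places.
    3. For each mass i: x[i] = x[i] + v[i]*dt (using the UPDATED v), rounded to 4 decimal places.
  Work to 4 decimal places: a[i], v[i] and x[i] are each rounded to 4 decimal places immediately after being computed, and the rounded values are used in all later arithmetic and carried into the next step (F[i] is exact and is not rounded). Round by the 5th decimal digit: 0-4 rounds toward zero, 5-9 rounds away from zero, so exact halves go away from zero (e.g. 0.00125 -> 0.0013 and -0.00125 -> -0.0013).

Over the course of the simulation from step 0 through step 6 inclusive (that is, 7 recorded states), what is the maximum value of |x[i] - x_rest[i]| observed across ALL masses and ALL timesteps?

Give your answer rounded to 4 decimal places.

Answer: 2.1259

Derivation:
Step 0: x=[4.0000 13.0000 16.0000] v=[0.0000 0.0000 0.0000]
Step 1: x=[4.2000 12.7600 16.1200] v=[1.0000 -1.2000 0.6000]
Step 2: x=[4.5744 12.3120 16.3456] v=[1.8720 -2.2400 1.1280]
Step 3: x=[5.0753 11.7158 16.6499] v=[2.5046 -2.9808 1.5213]
Step 4: x=[5.6388 11.0514 16.9968] v=[2.8176 -3.3221 1.7345]
Step 5: x=[6.1933 10.4083 17.3459] v=[2.7724 -3.2155 1.7454]
Step 6: x=[6.6686 9.8741 17.6575] v=[2.3767 -2.6710 1.5579]
Max displacement = 2.1259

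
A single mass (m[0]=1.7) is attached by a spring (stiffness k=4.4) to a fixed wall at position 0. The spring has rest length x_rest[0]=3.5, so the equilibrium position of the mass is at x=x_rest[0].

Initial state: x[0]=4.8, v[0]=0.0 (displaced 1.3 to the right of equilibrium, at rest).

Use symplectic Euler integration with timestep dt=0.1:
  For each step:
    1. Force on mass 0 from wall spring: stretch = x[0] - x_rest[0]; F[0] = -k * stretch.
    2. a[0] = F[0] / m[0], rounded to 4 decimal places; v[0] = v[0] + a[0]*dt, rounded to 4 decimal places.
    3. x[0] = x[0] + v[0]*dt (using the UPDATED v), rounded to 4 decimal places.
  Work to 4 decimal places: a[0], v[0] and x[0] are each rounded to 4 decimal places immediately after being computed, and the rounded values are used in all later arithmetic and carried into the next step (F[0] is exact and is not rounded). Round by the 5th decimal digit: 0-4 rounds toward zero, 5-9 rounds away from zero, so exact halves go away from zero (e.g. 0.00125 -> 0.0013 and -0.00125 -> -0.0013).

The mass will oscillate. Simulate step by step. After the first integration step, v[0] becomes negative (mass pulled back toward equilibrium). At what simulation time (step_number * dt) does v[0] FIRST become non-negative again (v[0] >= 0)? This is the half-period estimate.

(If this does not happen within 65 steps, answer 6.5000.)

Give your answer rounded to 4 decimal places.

Answer: 2.0000

Derivation:
Step 0: x=[4.8000] v=[0.0000]
Step 1: x=[4.7664] v=[-0.3365]
Step 2: x=[4.7000] v=[-0.6643]
Step 3: x=[4.6025] v=[-0.9749]
Step 4: x=[4.4765] v=[-1.2603]
Step 5: x=[4.3252] v=[-1.5130]
Step 6: x=[4.1525] v=[-1.7266]
Step 7: x=[3.9630] v=[-1.8955]
Step 8: x=[3.7615] v=[-2.0153]
Step 9: x=[3.5532] v=[-2.0830]
Step 10: x=[3.3435] v=[-2.0968]
Step 11: x=[3.1379] v=[-2.0563]
Step 12: x=[2.9416] v=[-1.9626]
Step 13: x=[2.7598] v=[-1.8181]
Step 14: x=[2.5972] v=[-1.6265]
Step 15: x=[2.4579] v=[-1.3928]
Step 16: x=[2.3456] v=[-1.1231]
Step 17: x=[2.2632] v=[-0.8243]
Step 18: x=[2.2128] v=[-0.5042]
Step 19: x=[2.1957] v=[-0.1710]
Step 20: x=[2.2124] v=[0.1666]
First v>=0 after going negative at step 20, time=2.0000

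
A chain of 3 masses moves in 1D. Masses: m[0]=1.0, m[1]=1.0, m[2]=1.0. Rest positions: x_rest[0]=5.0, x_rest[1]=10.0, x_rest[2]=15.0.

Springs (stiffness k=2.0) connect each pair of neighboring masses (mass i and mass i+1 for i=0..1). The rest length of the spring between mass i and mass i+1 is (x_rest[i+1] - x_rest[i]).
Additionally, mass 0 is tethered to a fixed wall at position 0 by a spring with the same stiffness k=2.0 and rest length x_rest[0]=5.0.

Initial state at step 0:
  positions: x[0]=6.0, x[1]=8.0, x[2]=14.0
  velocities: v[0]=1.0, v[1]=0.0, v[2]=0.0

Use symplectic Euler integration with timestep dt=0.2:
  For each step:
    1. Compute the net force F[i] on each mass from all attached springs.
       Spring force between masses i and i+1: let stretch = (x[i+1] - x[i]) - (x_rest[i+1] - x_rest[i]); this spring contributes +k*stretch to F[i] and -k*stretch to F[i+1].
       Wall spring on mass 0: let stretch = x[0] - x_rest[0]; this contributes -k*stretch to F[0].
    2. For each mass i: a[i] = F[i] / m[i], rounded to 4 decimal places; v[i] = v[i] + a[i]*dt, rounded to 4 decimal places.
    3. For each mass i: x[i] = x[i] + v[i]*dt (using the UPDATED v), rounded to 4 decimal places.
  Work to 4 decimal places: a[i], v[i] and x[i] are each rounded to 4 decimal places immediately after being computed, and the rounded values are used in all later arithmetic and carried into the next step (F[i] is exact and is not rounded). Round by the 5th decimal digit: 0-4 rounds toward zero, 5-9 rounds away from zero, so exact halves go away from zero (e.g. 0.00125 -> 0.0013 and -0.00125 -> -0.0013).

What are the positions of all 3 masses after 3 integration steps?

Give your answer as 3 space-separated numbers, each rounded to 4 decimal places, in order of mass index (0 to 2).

Step 0: x=[6.0000 8.0000 14.0000] v=[1.0000 0.0000 0.0000]
Step 1: x=[5.8800 8.3200 13.9200] v=[-0.6000 1.6000 -0.4000]
Step 2: x=[5.4848 8.8928 13.7920] v=[-1.9760 2.8640 -0.6400]
Step 3: x=[4.9235 9.5849 13.6721] v=[-2.8067 3.4605 -0.5997]

Answer: 4.9235 9.5849 13.6721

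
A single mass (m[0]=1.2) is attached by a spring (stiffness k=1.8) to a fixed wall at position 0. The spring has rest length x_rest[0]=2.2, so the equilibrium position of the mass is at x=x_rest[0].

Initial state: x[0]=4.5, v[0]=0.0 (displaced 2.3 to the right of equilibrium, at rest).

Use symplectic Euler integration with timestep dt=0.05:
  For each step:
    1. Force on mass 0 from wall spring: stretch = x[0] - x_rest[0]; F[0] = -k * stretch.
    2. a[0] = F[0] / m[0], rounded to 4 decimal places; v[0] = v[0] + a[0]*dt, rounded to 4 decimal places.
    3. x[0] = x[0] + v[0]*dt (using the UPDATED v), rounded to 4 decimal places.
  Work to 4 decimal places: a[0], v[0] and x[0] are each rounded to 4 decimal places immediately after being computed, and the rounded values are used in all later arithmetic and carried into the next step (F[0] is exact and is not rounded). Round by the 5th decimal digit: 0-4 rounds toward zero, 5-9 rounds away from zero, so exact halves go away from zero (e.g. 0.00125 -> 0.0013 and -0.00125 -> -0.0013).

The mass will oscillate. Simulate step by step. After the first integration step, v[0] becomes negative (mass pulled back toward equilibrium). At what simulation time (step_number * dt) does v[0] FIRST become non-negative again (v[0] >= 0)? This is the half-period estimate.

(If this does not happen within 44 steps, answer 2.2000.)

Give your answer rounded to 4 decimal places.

Answer: 2.2000

Derivation:
Step 0: x=[4.5000] v=[0.0000]
Step 1: x=[4.4914] v=[-0.1725]
Step 2: x=[4.4742] v=[-0.3444]
Step 3: x=[4.4485] v=[-0.5150]
Step 4: x=[4.4143] v=[-0.6836]
Step 5: x=[4.3718] v=[-0.8497]
Step 6: x=[4.3212] v=[-1.0126]
Step 7: x=[4.2626] v=[-1.1717]
Step 8: x=[4.1963] v=[-1.3264]
Step 9: x=[4.1225] v=[-1.4761]
Step 10: x=[4.0415] v=[-1.6203]
Step 11: x=[3.9536] v=[-1.7584]
Step 12: x=[3.8591] v=[-1.8899]
Step 13: x=[3.7584] v=[-2.0143]
Step 14: x=[3.6518] v=[-2.1312]
Step 15: x=[3.5398] v=[-2.2401]
Step 16: x=[3.4228] v=[-2.3406]
Step 17: x=[3.3012] v=[-2.4323]
Step 18: x=[3.1755] v=[-2.5149]
Step 19: x=[3.0461] v=[-2.5881]
Step 20: x=[2.9135] v=[-2.6516]
Step 21: x=[2.7782] v=[-2.7051]
Step 22: x=[2.6408] v=[-2.7485]
Step 23: x=[2.5017] v=[-2.7816]
Step 24: x=[2.3615] v=[-2.8042]
Step 25: x=[2.2207] v=[-2.8163]
Step 26: x=[2.0798] v=[-2.8179]
Step 27: x=[1.9394] v=[-2.8089]
Step 28: x=[1.7999] v=[-2.7894]
Step 29: x=[1.6619] v=[-2.7594]
Step 30: x=[1.5260] v=[-2.7190]
Step 31: x=[1.3926] v=[-2.6685]
Step 32: x=[1.2622] v=[-2.6079]
Step 33: x=[1.1353] v=[-2.5376]
Step 34: x=[1.0124] v=[-2.4577]
Step 35: x=[0.8940] v=[-2.3686]
Step 36: x=[0.7805] v=[-2.2707]
Step 37: x=[0.6723] v=[-2.1642]
Step 38: x=[0.5698] v=[-2.0496]
Step 39: x=[0.4734] v=[-1.9273]
Step 40: x=[0.3835] v=[-1.7978]
Step 41: x=[0.3004] v=[-1.6616]
Step 42: x=[0.2244] v=[-1.5191]
Step 43: x=[0.1559] v=[-1.3709]
Step 44: x=[0.0950] v=[-1.2176]
v[0] did not become non-negative within 44 steps; using fallback time=2.2000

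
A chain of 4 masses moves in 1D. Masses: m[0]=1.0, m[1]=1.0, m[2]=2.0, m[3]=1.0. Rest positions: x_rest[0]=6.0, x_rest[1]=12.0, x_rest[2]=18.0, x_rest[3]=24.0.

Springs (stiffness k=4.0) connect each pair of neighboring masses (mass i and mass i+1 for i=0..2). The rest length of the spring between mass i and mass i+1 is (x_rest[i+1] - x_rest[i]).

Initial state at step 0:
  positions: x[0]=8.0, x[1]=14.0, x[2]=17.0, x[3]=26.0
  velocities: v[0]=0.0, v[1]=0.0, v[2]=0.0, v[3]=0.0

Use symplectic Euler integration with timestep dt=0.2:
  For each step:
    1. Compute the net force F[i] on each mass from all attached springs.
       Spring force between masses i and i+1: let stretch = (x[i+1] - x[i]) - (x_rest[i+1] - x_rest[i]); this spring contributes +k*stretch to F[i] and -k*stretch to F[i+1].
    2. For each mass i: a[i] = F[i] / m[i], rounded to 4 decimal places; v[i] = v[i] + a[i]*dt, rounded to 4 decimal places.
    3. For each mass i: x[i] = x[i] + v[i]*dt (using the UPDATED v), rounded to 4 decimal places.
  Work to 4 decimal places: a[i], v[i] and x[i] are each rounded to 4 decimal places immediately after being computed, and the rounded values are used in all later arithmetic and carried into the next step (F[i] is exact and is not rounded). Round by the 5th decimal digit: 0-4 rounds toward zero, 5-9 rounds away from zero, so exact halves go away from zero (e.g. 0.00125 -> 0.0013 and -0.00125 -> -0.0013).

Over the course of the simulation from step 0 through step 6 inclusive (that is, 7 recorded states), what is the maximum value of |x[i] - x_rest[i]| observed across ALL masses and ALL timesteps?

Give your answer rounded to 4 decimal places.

Answer: 2.1866

Derivation:
Step 0: x=[8.0000 14.0000 17.0000 26.0000] v=[0.0000 0.0000 0.0000 0.0000]
Step 1: x=[8.0000 13.5200 17.4800 25.5200] v=[0.0000 -2.4000 2.4000 -2.4000]
Step 2: x=[7.9232 12.7904 18.2864 24.7136] v=[-0.3840 -3.6480 4.0320 -4.0320]
Step 3: x=[7.6652 12.1614 19.1673 23.8388] v=[-1.2902 -3.1450 4.4045 -4.3738]
Step 4: x=[7.1666 11.9340 19.8614 23.1766] v=[-2.4932 -1.1372 3.4707 -3.3110]
Step 5: x=[6.4707 12.2122 20.1866 22.9440] v=[-3.4793 1.3908 1.6258 -1.1632]
Step 6: x=[5.7335 12.8476 20.0944 23.2302] v=[-3.6861 3.1771 -0.4610 1.4309]
Max displacement = 2.1866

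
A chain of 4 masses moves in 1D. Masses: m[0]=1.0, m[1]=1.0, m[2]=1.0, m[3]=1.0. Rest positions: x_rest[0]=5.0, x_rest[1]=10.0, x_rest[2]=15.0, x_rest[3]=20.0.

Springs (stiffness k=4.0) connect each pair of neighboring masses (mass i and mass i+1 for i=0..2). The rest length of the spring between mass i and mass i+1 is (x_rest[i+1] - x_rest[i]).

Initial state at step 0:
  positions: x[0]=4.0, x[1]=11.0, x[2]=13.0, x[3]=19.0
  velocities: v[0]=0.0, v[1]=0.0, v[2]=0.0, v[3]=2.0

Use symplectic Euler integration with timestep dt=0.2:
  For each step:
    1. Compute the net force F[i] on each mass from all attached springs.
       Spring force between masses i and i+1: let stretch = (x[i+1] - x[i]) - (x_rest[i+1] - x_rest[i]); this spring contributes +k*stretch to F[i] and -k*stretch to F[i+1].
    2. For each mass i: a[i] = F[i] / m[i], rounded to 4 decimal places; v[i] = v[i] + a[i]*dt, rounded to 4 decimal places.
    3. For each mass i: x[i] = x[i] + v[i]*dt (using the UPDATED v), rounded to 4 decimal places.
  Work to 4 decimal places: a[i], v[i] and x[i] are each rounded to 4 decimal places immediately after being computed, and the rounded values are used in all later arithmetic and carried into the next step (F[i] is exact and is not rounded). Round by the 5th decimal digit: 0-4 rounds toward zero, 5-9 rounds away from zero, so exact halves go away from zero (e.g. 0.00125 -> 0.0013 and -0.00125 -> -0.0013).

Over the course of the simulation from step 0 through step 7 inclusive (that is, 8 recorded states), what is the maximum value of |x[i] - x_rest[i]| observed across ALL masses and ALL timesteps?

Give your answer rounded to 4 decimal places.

Answer: 2.2057

Derivation:
Step 0: x=[4.0000 11.0000 13.0000 19.0000] v=[0.0000 0.0000 0.0000 2.0000]
Step 1: x=[4.3200 10.2000 13.6400 19.2400] v=[1.6000 -4.0000 3.2000 1.2000]
Step 2: x=[4.7808 9.0096 14.6256 19.3840] v=[2.3040 -5.9520 4.9280 0.7200]
Step 3: x=[5.1182 8.0412 15.4740 19.5667] v=[1.6870 -4.8422 4.2419 0.9133]
Step 4: x=[5.1233 7.7943 15.7880 19.8945] v=[0.0254 -1.2344 1.5698 1.6391]
Step 5: x=[4.7557 8.3991 15.4800 20.3653] v=[-1.8378 3.0238 -1.5400 2.3539]
Step 6: x=[4.1711 9.5539 14.8207 20.8544] v=[-2.9231 5.7738 -3.2965 2.4457]
Step 7: x=[3.6477 10.6901 14.2841 21.1781] v=[-2.6169 5.6810 -2.6830 1.6187]
Max displacement = 2.2057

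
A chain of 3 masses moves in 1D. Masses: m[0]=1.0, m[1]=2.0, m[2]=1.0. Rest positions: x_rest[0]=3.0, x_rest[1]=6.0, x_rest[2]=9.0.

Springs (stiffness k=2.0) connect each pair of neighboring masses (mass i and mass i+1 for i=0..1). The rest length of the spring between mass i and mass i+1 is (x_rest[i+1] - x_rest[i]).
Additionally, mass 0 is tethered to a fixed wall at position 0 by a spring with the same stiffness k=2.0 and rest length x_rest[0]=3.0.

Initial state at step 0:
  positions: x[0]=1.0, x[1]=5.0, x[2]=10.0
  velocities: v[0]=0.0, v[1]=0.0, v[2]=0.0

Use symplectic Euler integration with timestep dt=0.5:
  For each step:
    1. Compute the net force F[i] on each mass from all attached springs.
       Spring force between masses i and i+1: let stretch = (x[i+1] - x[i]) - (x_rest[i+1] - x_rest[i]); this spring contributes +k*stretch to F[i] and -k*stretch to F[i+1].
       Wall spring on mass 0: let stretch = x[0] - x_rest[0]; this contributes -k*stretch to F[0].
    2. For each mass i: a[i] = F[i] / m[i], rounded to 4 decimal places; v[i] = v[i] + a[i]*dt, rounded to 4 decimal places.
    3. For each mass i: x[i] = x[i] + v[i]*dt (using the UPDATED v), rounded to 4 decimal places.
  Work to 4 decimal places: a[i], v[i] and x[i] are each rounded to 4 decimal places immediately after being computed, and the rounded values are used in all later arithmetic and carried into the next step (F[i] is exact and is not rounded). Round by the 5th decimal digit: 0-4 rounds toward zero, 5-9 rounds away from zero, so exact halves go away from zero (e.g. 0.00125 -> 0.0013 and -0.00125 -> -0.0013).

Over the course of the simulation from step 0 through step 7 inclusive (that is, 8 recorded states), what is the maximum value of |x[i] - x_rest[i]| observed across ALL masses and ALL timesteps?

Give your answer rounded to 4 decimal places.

Step 0: x=[1.0000 5.0000 10.0000] v=[0.0000 0.0000 0.0000]
Step 1: x=[2.5000 5.2500 9.0000] v=[3.0000 0.5000 -2.0000]
Step 2: x=[4.1250 5.7500 7.6250] v=[3.2500 1.0000 -2.7500]
Step 3: x=[4.5000 6.3125 6.8125] v=[0.7500 1.1250 -1.6250]
Step 4: x=[3.5313 6.5469 7.2500] v=[-1.9375 0.4688 0.8750]
Step 5: x=[2.3047 6.2032 8.8360] v=[-2.4532 -0.6875 3.1719]
Step 6: x=[1.8750 5.5430 10.6056] v=[-0.8594 -1.3204 3.5391]
Step 7: x=[2.3418 5.2315 11.3439] v=[0.9336 -0.6231 1.4765]
Max displacement = 2.3439

Answer: 2.3439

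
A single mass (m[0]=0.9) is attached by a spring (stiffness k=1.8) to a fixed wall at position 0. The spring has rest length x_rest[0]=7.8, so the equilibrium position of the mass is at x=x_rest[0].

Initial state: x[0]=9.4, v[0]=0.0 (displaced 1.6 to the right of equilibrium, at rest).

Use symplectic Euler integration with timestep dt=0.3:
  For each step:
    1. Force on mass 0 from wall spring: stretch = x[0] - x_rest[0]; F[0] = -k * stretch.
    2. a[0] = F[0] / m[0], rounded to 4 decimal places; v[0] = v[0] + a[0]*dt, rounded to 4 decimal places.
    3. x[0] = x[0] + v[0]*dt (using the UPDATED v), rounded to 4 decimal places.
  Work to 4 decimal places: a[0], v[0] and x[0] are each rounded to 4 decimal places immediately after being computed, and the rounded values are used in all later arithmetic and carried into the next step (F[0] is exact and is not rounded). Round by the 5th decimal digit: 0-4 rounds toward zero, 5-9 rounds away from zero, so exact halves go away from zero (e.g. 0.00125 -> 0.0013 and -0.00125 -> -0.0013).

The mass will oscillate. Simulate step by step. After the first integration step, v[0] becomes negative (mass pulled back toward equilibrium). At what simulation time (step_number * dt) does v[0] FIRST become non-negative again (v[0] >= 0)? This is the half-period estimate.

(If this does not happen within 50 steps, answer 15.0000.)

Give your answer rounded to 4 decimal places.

Step 0: x=[9.4000] v=[0.0000]
Step 1: x=[9.1120] v=[-0.9600]
Step 2: x=[8.5878] v=[-1.7472]
Step 3: x=[7.9218] v=[-2.2199]
Step 4: x=[7.2339] v=[-2.2930]
Step 5: x=[6.6479] v=[-1.9533]
Step 6: x=[6.2693] v=[-1.2620]
Step 7: x=[6.1662] v=[-0.3436]
Step 8: x=[6.3572] v=[0.6367]
First v>=0 after going negative at step 8, time=2.4000

Answer: 2.4000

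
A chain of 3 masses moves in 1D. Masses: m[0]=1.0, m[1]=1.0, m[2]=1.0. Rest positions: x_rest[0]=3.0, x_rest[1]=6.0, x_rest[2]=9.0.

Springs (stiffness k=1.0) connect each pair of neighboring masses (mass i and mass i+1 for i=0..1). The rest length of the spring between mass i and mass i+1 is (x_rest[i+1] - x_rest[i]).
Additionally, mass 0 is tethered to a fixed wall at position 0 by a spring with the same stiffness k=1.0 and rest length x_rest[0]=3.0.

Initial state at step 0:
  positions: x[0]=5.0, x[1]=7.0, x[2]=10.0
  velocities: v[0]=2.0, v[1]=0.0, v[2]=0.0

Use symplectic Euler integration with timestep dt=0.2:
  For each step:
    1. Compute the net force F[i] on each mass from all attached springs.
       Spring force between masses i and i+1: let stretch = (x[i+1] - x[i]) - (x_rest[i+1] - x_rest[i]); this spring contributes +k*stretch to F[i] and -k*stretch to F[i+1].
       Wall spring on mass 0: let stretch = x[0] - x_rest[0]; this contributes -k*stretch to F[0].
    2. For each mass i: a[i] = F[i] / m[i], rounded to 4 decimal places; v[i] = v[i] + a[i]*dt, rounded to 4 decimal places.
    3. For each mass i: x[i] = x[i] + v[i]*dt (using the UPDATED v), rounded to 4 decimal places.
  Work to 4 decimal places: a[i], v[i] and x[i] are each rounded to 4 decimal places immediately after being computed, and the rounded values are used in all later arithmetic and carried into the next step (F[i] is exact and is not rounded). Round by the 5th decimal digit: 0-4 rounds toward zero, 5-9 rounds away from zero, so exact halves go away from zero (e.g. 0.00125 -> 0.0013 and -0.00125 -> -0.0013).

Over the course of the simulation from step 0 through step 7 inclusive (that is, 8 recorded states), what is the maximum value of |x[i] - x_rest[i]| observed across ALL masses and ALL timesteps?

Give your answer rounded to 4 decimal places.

Step 0: x=[5.0000 7.0000 10.0000] v=[2.0000 0.0000 0.0000]
Step 1: x=[5.2800 7.0400 10.0000] v=[1.4000 0.2000 0.0000]
Step 2: x=[5.4192 7.1280 10.0016] v=[0.6960 0.4400 0.0080]
Step 3: x=[5.4100 7.2626 10.0083] v=[-0.0461 0.6730 0.0333]
Step 4: x=[5.2585 7.4329 10.0251] v=[-0.7576 0.8516 0.0842]
Step 5: x=[4.9836 7.6199 10.0583] v=[-1.3744 0.9352 0.1658]
Step 6: x=[4.6148 7.7990 10.1139] v=[-1.8439 0.8956 0.2781]
Step 7: x=[4.1888 7.9433 10.1969] v=[-2.1300 0.7217 0.4151]
Max displacement = 2.4192

Answer: 2.4192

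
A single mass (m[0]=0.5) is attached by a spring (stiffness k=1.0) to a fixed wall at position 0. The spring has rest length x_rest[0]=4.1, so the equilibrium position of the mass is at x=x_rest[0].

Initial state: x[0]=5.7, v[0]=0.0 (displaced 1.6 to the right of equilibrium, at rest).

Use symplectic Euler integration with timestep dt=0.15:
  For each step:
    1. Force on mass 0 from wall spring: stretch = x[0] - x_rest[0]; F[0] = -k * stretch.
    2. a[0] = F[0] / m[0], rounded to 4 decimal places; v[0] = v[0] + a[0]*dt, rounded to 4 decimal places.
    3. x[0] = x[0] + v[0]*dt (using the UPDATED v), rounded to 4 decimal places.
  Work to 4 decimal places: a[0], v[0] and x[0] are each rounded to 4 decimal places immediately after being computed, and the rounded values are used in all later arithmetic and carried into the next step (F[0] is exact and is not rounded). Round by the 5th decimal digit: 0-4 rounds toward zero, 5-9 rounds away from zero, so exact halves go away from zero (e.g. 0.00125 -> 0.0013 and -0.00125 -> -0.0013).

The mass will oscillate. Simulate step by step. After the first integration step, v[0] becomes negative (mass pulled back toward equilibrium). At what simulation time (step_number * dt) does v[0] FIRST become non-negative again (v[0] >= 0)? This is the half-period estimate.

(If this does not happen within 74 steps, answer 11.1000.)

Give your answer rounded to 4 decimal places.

Step 0: x=[5.7000] v=[0.0000]
Step 1: x=[5.6280] v=[-0.4800]
Step 2: x=[5.4872] v=[-0.9384]
Step 3: x=[5.2840] v=[-1.3546]
Step 4: x=[5.0275] v=[-1.7098]
Step 5: x=[4.7293] v=[-1.9881]
Step 6: x=[4.4028] v=[-2.1769]
Step 7: x=[4.0626] v=[-2.2677]
Step 8: x=[3.7241] v=[-2.2565]
Step 9: x=[3.4025] v=[-2.1437]
Step 10: x=[3.1123] v=[-1.9345]
Step 11: x=[2.8666] v=[-1.6382]
Step 12: x=[2.6764] v=[-1.2682]
Step 13: x=[2.5502] v=[-0.8411]
Step 14: x=[2.4938] v=[-0.3762]
Step 15: x=[2.5097] v=[0.1057]
First v>=0 after going negative at step 15, time=2.2500

Answer: 2.2500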